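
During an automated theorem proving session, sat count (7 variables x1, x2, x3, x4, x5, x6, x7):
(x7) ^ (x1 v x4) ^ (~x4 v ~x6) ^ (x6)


CNF with 4 clauses over 7 vars (128 assignments).
An assignment satisfies CNF iff every clause has >=1 true literal.
Check each row (bits = x1,x2,x3,x4,x5,x6,x7; clause T/F shown):
  row 0 [0000000]: clauses=FFTF -> 0
  row 1 [0000001]: clauses=TFTF -> 0
  row 2 [0000010]: clauses=FFTT -> 0
  row 3 [0000011]: clauses=TFTT -> 0
  row 4 [0000100]: clauses=FFTF -> 0
  (every remaining row is evaluated the same way; all 128 results are listed next)
Full result column, 8 rows per line (x1,x2,x3,x4 fixed per line; x5,x6,x7 runs 000..111 left to right):
  rows 0-7 [x1,x2,x3,x4=0000]: 00000000  (ones: 0)
  rows 8-15 [x1,x2,x3,x4=0001]: 00000000  (ones: 0)
  rows 16-23 [x1,x2,x3,x4=0010]: 00000000  (ones: 0)
  rows 24-31 [x1,x2,x3,x4=0011]: 00000000  (ones: 0)
  rows 32-39 [x1,x2,x3,x4=0100]: 00000000  (ones: 0)
  rows 40-47 [x1,x2,x3,x4=0101]: 00000000  (ones: 0)
  rows 48-55 [x1,x2,x3,x4=0110]: 00000000  (ones: 0)
  rows 56-63 [x1,x2,x3,x4=0111]: 00000000  (ones: 0)
  rows 64-71 [x1,x2,x3,x4=1000]: 00010001  (ones: 2)
  rows 72-79 [x1,x2,x3,x4=1001]: 00000000  (ones: 0)
  rows 80-87 [x1,x2,x3,x4=1010]: 00010001  (ones: 2)
  rows 88-95 [x1,x2,x3,x4=1011]: 00000000  (ones: 0)
  rows 96-103 [x1,x2,x3,x4=1100]: 00010001  (ones: 2)
  rows 104-111 [x1,x2,x3,x4=1101]: 00000000  (ones: 0)
  rows 112-119 [x1,x2,x3,x4=1110]: 00010001  (ones: 2)
  rows 120-127 [x1,x2,x3,x4=1111]: 00000000  (ones: 0)
Satisfying assignments = 0+0+0+0+0+0+0+0+2+0+2+0+2+0+2+0 = 8

8


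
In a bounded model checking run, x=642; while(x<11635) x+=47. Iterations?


Step 1: x goes from 642 toward 11635 by 47; the body runs while x<11635, so iterations = ceil((bound-start)/step)
Step 2: Distance=10993
Step 3: ceil(10993/47)=234

234


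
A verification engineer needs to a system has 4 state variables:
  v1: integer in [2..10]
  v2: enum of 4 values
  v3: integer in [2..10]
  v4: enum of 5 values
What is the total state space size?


State space = product of domain sizes of all variables.
Domain sizes:
  v1 (integer in [2..10]): 9
  v2 (enum of 4 values): 4
  v3 (integer in [2..10]): 9
  v4 (enum of 5 values): 5
Product = 9 * 4 * 9 * 5 = 1620

1620


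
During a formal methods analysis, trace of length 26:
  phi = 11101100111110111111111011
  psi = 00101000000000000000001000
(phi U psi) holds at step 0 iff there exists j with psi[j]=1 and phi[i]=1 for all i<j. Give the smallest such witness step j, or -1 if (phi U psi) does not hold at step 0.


(phi U psi) at 0: need smallest j with psi[j]=1 and phi[i]=1 for all i in [0,j).
Scan from step 0:
  step 0: phi=1, psi=0 -> continue
  step 1: phi=1, psi=0 -> continue
  step 2: psi=1 and phi held for [0,2) -> witness found
Witness step = 2

2


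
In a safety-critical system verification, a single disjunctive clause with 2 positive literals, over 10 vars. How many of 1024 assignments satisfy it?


Step 1: Total=2^10=1024
Step 2: Unsat when all 2 false: 2^8=256
Step 3: Sat=1024-256=768

768


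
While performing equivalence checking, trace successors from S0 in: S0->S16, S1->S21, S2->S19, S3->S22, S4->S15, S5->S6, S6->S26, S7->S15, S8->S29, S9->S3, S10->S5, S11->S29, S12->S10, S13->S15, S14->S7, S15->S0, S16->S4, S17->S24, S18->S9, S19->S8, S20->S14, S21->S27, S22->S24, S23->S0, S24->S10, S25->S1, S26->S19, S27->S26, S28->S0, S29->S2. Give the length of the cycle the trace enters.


Trace from S0 until a state repeats:
  S0 -> S16 -> S4 -> S15 -> S0
S0 first seen at step 0, revisited at step 4.
Cycle length = 4 - 0 = 4

4


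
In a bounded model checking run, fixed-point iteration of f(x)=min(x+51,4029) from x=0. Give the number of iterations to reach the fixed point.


Step 1: x=0, cap=4029, increment=51
Step 2: x grows by 51 each step until capped at 4029; fixed point is x=4029
Step 3: iterations = ceil(4029/51) = 79

79


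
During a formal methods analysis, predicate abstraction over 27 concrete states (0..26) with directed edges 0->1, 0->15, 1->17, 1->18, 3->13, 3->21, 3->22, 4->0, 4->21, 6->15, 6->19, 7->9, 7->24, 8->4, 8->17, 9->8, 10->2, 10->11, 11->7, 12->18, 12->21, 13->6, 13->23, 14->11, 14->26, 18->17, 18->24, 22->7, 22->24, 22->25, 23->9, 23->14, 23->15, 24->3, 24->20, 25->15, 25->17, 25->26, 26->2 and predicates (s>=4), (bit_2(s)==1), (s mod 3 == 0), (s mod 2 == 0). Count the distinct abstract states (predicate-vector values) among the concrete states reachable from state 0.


BFS from 0:
Concrete reachable: {0, 1, 2, 3, 4, 6, 7, 8, 9, 11, 13, 14, 15, 17, 18, 19, 20, 21, 22, 23, 24, 25, 26}
Abstract via predicates (s>=4), (bit_2(s)==1), (s mod 3 == 0), (s mod 2 == 0):
  (0,0,0,0) <- {1}
  (0,0,0,1) <- {2}
  (0,0,1,0) <- {3}
  (0,0,1,1) <- {0}
  (1,0,0,0) <- {11, 17, 19, 25}
  (1,0,0,1) <- {8, 26}
  (1,0,1,0) <- {9}
  (1,0,1,1) <- {18, 24}
  (1,1,0,0) <- {7, 13, 23}
  (1,1,0,1) <- {4, 14, 20, 22}
  (1,1,1,0) <- {15, 21}
  (1,1,1,1) <- {6}
Distinct abstract states = 12

12


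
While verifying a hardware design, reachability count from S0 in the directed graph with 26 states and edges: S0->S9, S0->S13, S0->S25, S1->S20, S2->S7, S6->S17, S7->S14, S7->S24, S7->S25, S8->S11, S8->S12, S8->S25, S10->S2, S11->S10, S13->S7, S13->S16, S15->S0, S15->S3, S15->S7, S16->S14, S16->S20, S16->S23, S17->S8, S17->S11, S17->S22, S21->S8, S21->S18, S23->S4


BFS from S0:
  layer 0: {S0}
  layer 1: {S9, S13, S25}
  layer 2: {S7, S16}
  layer 3: {S14, S20, S23, S24}
  layer 4: {S4}
Reachable set: {S0, S4, S7, S9, S13, S14, S16, S20, S23, S24, S25}
Count = 11

11


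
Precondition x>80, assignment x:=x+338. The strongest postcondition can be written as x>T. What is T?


Formula: sp(P, x:=E) = exists old_x. (x = E[old_x/x]) AND P[old_x/x] (old_x is the value of x before the assignment; eliminate old_x by solving x = E[old_x/x] for old_x)
Step 1: Precondition P: x>80, i.e. old_x > 80
Step 2: Assignment gives x = old_x + 338, so old_x = x - 338
Step 3: Substitute into P: x - 338 > 80
Step 4: Simplify: x > 80+338 = 418

418


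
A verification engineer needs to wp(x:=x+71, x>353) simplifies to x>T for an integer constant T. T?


Formula: wp(x:=E, P) = P[E/x] (substitute E for x in postcondition)
Step 1: Postcondition: x>353
Step 2: Substitute x+71 for x: x+71>353
Step 3: Solve for x: x > 353-71 = 282

282


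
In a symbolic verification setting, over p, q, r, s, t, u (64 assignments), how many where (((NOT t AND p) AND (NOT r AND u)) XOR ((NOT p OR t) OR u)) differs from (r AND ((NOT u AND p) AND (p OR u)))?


F1 = (((NOT t AND p) AND (NOT r AND u)) XOR ((NOT p OR t) OR u))
F2 = (r AND ((NOT u AND p) AND (p OR u)))
Evaluate both on each of 64 rows (bits = p,q,r,s,t,u):
  row 0 [000000]: F1=1 F2=0 (differ) -> 1
  row 1 [000001]: F1=1 F2=0 (differ) -> 1
  row 2 [000010]: F1=1 F2=0 (differ) -> 1
  row 3 [000011]: F1=1 F2=0 (differ) -> 1
  row 4 [000100]: F1=1 F2=0 (differ) -> 1
  (every remaining row is evaluated the same way; all 64 results are listed next)
Full result column, 8 rows per line (p,q,r fixed per line; s,t,u runs 000..111 left to right):
  rows 0-7 [p,q,r=000]: 11111111  (ones: 8)
  rows 8-15 [p,q,r=001]: 11111111  (ones: 8)
  rows 16-23 [p,q,r=010]: 11111111  (ones: 8)
  rows 24-31 [p,q,r=011]: 11111111  (ones: 8)
  rows 32-39 [p,q,r=100]: 00110011  (ones: 4)
  rows 40-47 [p,q,r=101]: 11011101  (ones: 6)
  rows 48-55 [p,q,r=110]: 00110011  (ones: 4)
  rows 56-63 [p,q,r=111]: 11011101  (ones: 6)
Disagreements = 8+8+8+8+4+6+4+6 = 52

52


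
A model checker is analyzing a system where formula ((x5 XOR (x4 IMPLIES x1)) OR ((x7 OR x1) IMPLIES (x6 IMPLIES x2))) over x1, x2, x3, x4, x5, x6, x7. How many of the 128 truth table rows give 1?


Formula: ((x5 XOR (x4 IMPLIES x1)) OR ((x7 OR x1) IMPLIES (x6 IMPLIES x2))) over 7 vars (128 rows)
Evaluate each row (x1, x2, x3, x4, x5, x6, x7 as bits, MSB first):
  row 0 [0000000]: ((0 XOR (0 IMPLIES 0)) OR ((0 OR 0) IMPLIES (0 IMPLIES 0))) -> 1
  row 1 [0000001]: ((0 XOR (0 IMPLIES 0)) OR ((1 OR 0) IMPLIES (0 IMPLIES 0))) -> 1
  row 2 [0000010]: ((0 XOR (0 IMPLIES 0)) OR ((0 OR 0) IMPLIES (1 IMPLIES 0))) -> 1
  row 3 [0000011]: ((0 XOR (0 IMPLIES 0)) OR ((1 OR 0) IMPLIES (1 IMPLIES 0))) -> 1
  row 4 [0000100]: ((1 XOR (0 IMPLIES 0)) OR ((0 OR 0) IMPLIES (0 IMPLIES 0))) -> 1
  (every remaining row is evaluated the same way; all 128 results are listed next)
Full result column, 8 rows per line (x1,x2,x3,x4 fixed per line; x5,x6,x7 runs 000..111 left to right):
  rows 0-7 [x1,x2,x3,x4=0000]: 11111110  (ones: 7)
  rows 8-15 [x1,x2,x3,x4=0001]: 11101111  (ones: 7)
  rows 16-23 [x1,x2,x3,x4=0010]: 11111110  (ones: 7)
  rows 24-31 [x1,x2,x3,x4=0011]: 11101111  (ones: 7)
  rows 32-39 [x1,x2,x3,x4=0100]: 11111111  (ones: 8)
  rows 40-47 [x1,x2,x3,x4=0101]: 11111111  (ones: 8)
  rows 48-55 [x1,x2,x3,x4=0110]: 11111111  (ones: 8)
  rows 56-63 [x1,x2,x3,x4=0111]: 11111111  (ones: 8)
  rows 64-71 [x1,x2,x3,x4=1000]: 11111100  (ones: 6)
  rows 72-79 [x1,x2,x3,x4=1001]: 11111100  (ones: 6)
  rows 80-87 [x1,x2,x3,x4=1010]: 11111100  (ones: 6)
  rows 88-95 [x1,x2,x3,x4=1011]: 11111100  (ones: 6)
  rows 96-103 [x1,x2,x3,x4=1100]: 11111111  (ones: 8)
  rows 104-111 [x1,x2,x3,x4=1101]: 11111111  (ones: 8)
  rows 112-119 [x1,x2,x3,x4=1110]: 11111111  (ones: 8)
  rows 120-127 [x1,x2,x3,x4=1111]: 11111111  (ones: 8)
Count of 1-rows = 7+7+7+7+8+8+8+8+6+6+6+6+8+8+8+8 = 116

116


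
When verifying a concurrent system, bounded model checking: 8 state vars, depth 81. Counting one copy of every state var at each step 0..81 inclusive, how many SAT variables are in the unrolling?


BMC unrolls to depth k, creating one copy of each state var for steps 0..k.
Step count = 81 + 1 = 82 (steps 0 through 81)
Vars per step = 8
Total = 8 * 82 = 656

656


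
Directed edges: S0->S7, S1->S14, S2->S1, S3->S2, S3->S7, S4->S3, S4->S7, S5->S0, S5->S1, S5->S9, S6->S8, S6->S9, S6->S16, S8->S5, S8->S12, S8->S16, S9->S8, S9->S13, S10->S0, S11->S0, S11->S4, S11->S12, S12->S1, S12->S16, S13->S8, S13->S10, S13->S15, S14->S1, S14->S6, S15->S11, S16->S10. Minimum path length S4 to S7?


BFS layer-by-layer from S4:
  dist 0: {S4}
  dist 1: {S3, S7}
  -> S7 reached at distance 1
Shortest path length = 1

1


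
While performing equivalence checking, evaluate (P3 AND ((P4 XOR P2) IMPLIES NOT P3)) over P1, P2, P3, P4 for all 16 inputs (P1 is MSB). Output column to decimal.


Formula: (P3 AND ((P4 XOR P2) IMPLIES NOT P3)) over P1, P2, P3, P4 (16 rows)
Evaluate each row (bits = P1,P2,P3,P4, MSB first):
  row 0 [0000]: (0 AND ((0 XOR 0) IMPLIES NOT 0)) -> 0
  row 1 [0001]: (0 AND ((1 XOR 0) IMPLIES NOT 0)) -> 0
  row 2 [0010]: (1 AND ((0 XOR 0) IMPLIES NOT 1)) -> 1
  row 3 [0011]: (1 AND ((1 XOR 0) IMPLIES NOT 1)) -> 0
  row 4 [0100]: (0 AND ((0 XOR 1) IMPLIES NOT 0)) -> 0
  row 5 [0101]: (0 AND ((1 XOR 1) IMPLIES NOT 0)) -> 0
  row 6 [0110]: (1 AND ((0 XOR 1) IMPLIES NOT 1)) -> 0
  row 7 [0111]: (1 AND ((1 XOR 1) IMPLIES NOT 1)) -> 1
  row 8 [1000]: (0 AND ((0 XOR 0) IMPLIES NOT 0)) -> 0
  row 9 [1001]: (0 AND ((1 XOR 0) IMPLIES NOT 0)) -> 0
  row 10 [1010]: (1 AND ((0 XOR 0) IMPLIES NOT 1)) -> 1
  row 11 [1011]: (1 AND ((1 XOR 0) IMPLIES NOT 1)) -> 0
  row 12 [1100]: (0 AND ((0 XOR 1) IMPLIES NOT 0)) -> 0
  row 13 [1101]: (0 AND ((1 XOR 1) IMPLIES NOT 0)) -> 0
  row 14 [1110]: (1 AND ((0 XOR 1) IMPLIES NOT 1)) -> 0
  row 15 [1111]: (1 AND ((1 XOR 1) IMPLIES NOT 1)) -> 1
Full result column, 4 rows per line (P1,P2 fixed per line; P3,P4 runs 00..11 left to right):
  rows 0-3 [P1,P2=00]: 0010  = hex 2
  rows 4-7 [P1,P2=01]: 0001  = hex 1
  rows 8-11 [P1,P2=10]: 0010  = hex 2
  rows 12-15 [P1,P2=11]: 0001  = hex 1
Output column (row 0 .. row 15) = 0010000100100001
Output column grouped in 4s = 0010 0001 0010 0001 = 0x2121
Convert to decimal digit by digit (value = value*16 + digit):
  2 -> 2
  2*16 + 1 = 33
  33*16 + 2 = 530
  530*16 + 1 = 8481
Decimal = 8481

8481


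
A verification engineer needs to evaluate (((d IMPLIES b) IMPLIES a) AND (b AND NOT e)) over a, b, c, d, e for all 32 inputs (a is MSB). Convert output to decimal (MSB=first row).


Formula: (((d IMPLIES b) IMPLIES a) AND (b AND NOT e)) over a, b, c, d, e (32 rows)
Evaluate each row (bits = a,b,c,d,e, MSB first):
  row 0 [00000]: (((0 IMPLIES 0) IMPLIES 0) AND (0 AND NOT 0)) -> 0
  row 1 [00001]: (((0 IMPLIES 0) IMPLIES 0) AND (0 AND NOT 1)) -> 0
  row 2 [00010]: (((1 IMPLIES 0) IMPLIES 0) AND (0 AND NOT 0)) -> 0
  row 3 [00011]: (((1 IMPLIES 0) IMPLIES 0) AND (0 AND NOT 1)) -> 0
  row 4 [00100]: (((0 IMPLIES 0) IMPLIES 0) AND (0 AND NOT 0)) -> 0
  row 5 [00101]: (((0 IMPLIES 0) IMPLIES 0) AND (0 AND NOT 1)) -> 0
  row 6 [00110]: (((1 IMPLIES 0) IMPLIES 0) AND (0 AND NOT 0)) -> 0
  row 7 [00111]: (((1 IMPLIES 0) IMPLIES 0) AND (0 AND NOT 1)) -> 0
  row 8 [01000]: (((0 IMPLIES 1) IMPLIES 0) AND (1 AND NOT 0)) -> 0
  row 9 [01001]: (((0 IMPLIES 1) IMPLIES 0) AND (1 AND NOT 1)) -> 0
  row 10 [01010]: (((1 IMPLIES 1) IMPLIES 0) AND (1 AND NOT 0)) -> 0
  row 11 [01011]: (((1 IMPLIES 1) IMPLIES 0) AND (1 AND NOT 1)) -> 0
  row 12 [01100]: (((0 IMPLIES 1) IMPLIES 0) AND (1 AND NOT 0)) -> 0
  row 13 [01101]: (((0 IMPLIES 1) IMPLIES 0) AND (1 AND NOT 1)) -> 0
  row 14 [01110]: (((1 IMPLIES 1) IMPLIES 0) AND (1 AND NOT 0)) -> 0
  row 15 [01111]: (((1 IMPLIES 1) IMPLIES 0) AND (1 AND NOT 1)) -> 0
  row 16 [10000]: (((0 IMPLIES 0) IMPLIES 1) AND (0 AND NOT 0)) -> 0
  row 17 [10001]: (((0 IMPLIES 0) IMPLIES 1) AND (0 AND NOT 1)) -> 0
  row 18 [10010]: (((1 IMPLIES 0) IMPLIES 1) AND (0 AND NOT 0)) -> 0
  row 19 [10011]: (((1 IMPLIES 0) IMPLIES 1) AND (0 AND NOT 1)) -> 0
  row 20 [10100]: (((0 IMPLIES 0) IMPLIES 1) AND (0 AND NOT 0)) -> 0
  row 21 [10101]: (((0 IMPLIES 0) IMPLIES 1) AND (0 AND NOT 1)) -> 0
  row 22 [10110]: (((1 IMPLIES 0) IMPLIES 1) AND (0 AND NOT 0)) -> 0
  row 23 [10111]: (((1 IMPLIES 0) IMPLIES 1) AND (0 AND NOT 1)) -> 0
  row 24 [11000]: (((0 IMPLIES 1) IMPLIES 1) AND (1 AND NOT 0)) -> 1
  row 25 [11001]: (((0 IMPLIES 1) IMPLIES 1) AND (1 AND NOT 1)) -> 0
  row 26 [11010]: (((1 IMPLIES 1) IMPLIES 1) AND (1 AND NOT 0)) -> 1
  row 27 [11011]: (((1 IMPLIES 1) IMPLIES 1) AND (1 AND NOT 1)) -> 0
  row 28 [11100]: (((0 IMPLIES 1) IMPLIES 1) AND (1 AND NOT 0)) -> 1
  row 29 [11101]: (((0 IMPLIES 1) IMPLIES 1) AND (1 AND NOT 1)) -> 0
  row 30 [11110]: (((1 IMPLIES 1) IMPLIES 1) AND (1 AND NOT 0)) -> 1
  row 31 [11111]: (((1 IMPLIES 1) IMPLIES 1) AND (1 AND NOT 1)) -> 0
Full result column, 4 rows per line (a,b,c fixed per line; d,e runs 00..11 left to right):
  rows 0-3 [a,b,c=000]: 0000  = hex 0
  rows 4-7 [a,b,c=001]: 0000  = hex 0
  rows 8-11 [a,b,c=010]: 0000  = hex 0
  rows 12-15 [a,b,c=011]: 0000  = hex 0
  rows 16-19 [a,b,c=100]: 0000  = hex 0
  rows 20-23 [a,b,c=101]: 0000  = hex 0
  rows 24-27 [a,b,c=110]: 1010  = hex A
  rows 28-31 [a,b,c=111]: 1010  = hex A
Output column (row 0 .. row 31) = 00000000000000000000000010101010
Output column grouped in 4s = 0000 0000 0000 0000 0000 0000 1010 1010 = 0x000000AA
Convert to decimal digit by digit (value = value*16 + digit):
  0 -> 0
  0*16 + 0 = 0
  0*16 + 0 = 0
  0*16 + 0 = 0
  0*16 + 0 = 0
  0*16 + 0 = 0
  0*16 + 10 (A) = 10
  10*16 + 10 (A) = 170
Decimal = 170

170


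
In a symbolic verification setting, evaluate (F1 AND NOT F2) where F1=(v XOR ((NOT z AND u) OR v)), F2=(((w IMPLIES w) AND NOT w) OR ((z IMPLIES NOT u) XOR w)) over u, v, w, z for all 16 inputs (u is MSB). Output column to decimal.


F1 = (v XOR ((NOT z AND u) OR v))
F2 = (((w IMPLIES w) AND NOT w) OR ((z IMPLIES NOT u) XOR w))
Counterexample to F1=>F2 is where F1=1 and F2=0.
Evaluate each row (bits = u,v,w,z, MSB first):
  row 0 [0000]: F1=0 F2=1 -> F1&~F2 -> 0
  row 1 [0001]: F1=0 F2=1 -> F1&~F2 -> 0
  row 2 [0010]: F1=0 F2=0 -> F1&~F2 -> 0
  row 3 [0011]: F1=0 F2=0 -> F1&~F2 -> 0
  row 4 [0100]: F1=0 F2=1 -> F1&~F2 -> 0
  row 5 [0101]: F1=0 F2=1 -> F1&~F2 -> 0
  row 6 [0110]: F1=0 F2=0 -> F1&~F2 -> 0
  row 7 [0111]: F1=0 F2=0 -> F1&~F2 -> 0
  row 8 [1000]: F1=1 F2=1 -> F1&~F2 -> 0
  row 9 [1001]: F1=0 F2=1 -> F1&~F2 -> 0
  row 10 [1010]: F1=1 F2=0 -> F1&~F2 -> 1
  row 11 [1011]: F1=0 F2=1 -> F1&~F2 -> 0
  row 12 [1100]: F1=0 F2=1 -> F1&~F2 -> 0
  row 13 [1101]: F1=0 F2=1 -> F1&~F2 -> 0
  row 14 [1110]: F1=0 F2=0 -> F1&~F2 -> 0
  row 15 [1111]: F1=0 F2=1 -> F1&~F2 -> 0
Full result column, 4 rows per line (u,v fixed per line; w,z runs 00..11 left to right):
  rows 0-3 [u,v=00]: 0000  = hex 0
  rows 4-7 [u,v=01]: 0000  = hex 0
  rows 8-11 [u,v=10]: 0010  = hex 2
  rows 12-15 [u,v=11]: 0000  = hex 0
Counterexample vector (row 0 .. row 15) = 0000000000100000
Output column grouped in 4s = 0000 0000 0010 0000 = 0x0020
Convert to decimal digit by digit (value = value*16 + digit):
  0 -> 0
  0*16 + 0 = 0
  0*16 + 2 = 2
  2*16 + 0 = 32
Decimal = 32

32


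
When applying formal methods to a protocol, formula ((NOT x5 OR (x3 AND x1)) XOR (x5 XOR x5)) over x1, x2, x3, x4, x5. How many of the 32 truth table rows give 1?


Formula: ((NOT x5 OR (x3 AND x1)) XOR (x5 XOR x5)) over 5 vars (32 rows)
Evaluate each row (x1, x2, x3, x4, x5 as bits, MSB first):
  row 0 [00000]: ((NOT 0 OR (0 AND 0)) XOR (0 XOR 0)) -> 1
  row 1 [00001]: ((NOT 1 OR (0 AND 0)) XOR (1 XOR 1)) -> 0
  row 2 [00010]: ((NOT 0 OR (0 AND 0)) XOR (0 XOR 0)) -> 1
  row 3 [00011]: ((NOT 1 OR (0 AND 0)) XOR (1 XOR 1)) -> 0
  row 4 [00100]: ((NOT 0 OR (1 AND 0)) XOR (0 XOR 0)) -> 1
  row 5 [00101]: ((NOT 1 OR (1 AND 0)) XOR (1 XOR 1)) -> 0
  row 6 [00110]: ((NOT 0 OR (1 AND 0)) XOR (0 XOR 0)) -> 1
  row 7 [00111]: ((NOT 1 OR (1 AND 0)) XOR (1 XOR 1)) -> 0
  row 8 [01000]: ((NOT 0 OR (0 AND 0)) XOR (0 XOR 0)) -> 1
  row 9 [01001]: ((NOT 1 OR (0 AND 0)) XOR (1 XOR 1)) -> 0
  row 10 [01010]: ((NOT 0 OR (0 AND 0)) XOR (0 XOR 0)) -> 1
  row 11 [01011]: ((NOT 1 OR (0 AND 0)) XOR (1 XOR 1)) -> 0
  row 12 [01100]: ((NOT 0 OR (1 AND 0)) XOR (0 XOR 0)) -> 1
  row 13 [01101]: ((NOT 1 OR (1 AND 0)) XOR (1 XOR 1)) -> 0
  row 14 [01110]: ((NOT 0 OR (1 AND 0)) XOR (0 XOR 0)) -> 1
  row 15 [01111]: ((NOT 1 OR (1 AND 0)) XOR (1 XOR 1)) -> 0
  row 16 [10000]: ((NOT 0 OR (0 AND 1)) XOR (0 XOR 0)) -> 1
  row 17 [10001]: ((NOT 1 OR (0 AND 1)) XOR (1 XOR 1)) -> 0
  row 18 [10010]: ((NOT 0 OR (0 AND 1)) XOR (0 XOR 0)) -> 1
  row 19 [10011]: ((NOT 1 OR (0 AND 1)) XOR (1 XOR 1)) -> 0
  row 20 [10100]: ((NOT 0 OR (1 AND 1)) XOR (0 XOR 0)) -> 1
  row 21 [10101]: ((NOT 1 OR (1 AND 1)) XOR (1 XOR 1)) -> 1
  row 22 [10110]: ((NOT 0 OR (1 AND 1)) XOR (0 XOR 0)) -> 1
  row 23 [10111]: ((NOT 1 OR (1 AND 1)) XOR (1 XOR 1)) -> 1
  row 24 [11000]: ((NOT 0 OR (0 AND 1)) XOR (0 XOR 0)) -> 1
  row 25 [11001]: ((NOT 1 OR (0 AND 1)) XOR (1 XOR 1)) -> 0
  row 26 [11010]: ((NOT 0 OR (0 AND 1)) XOR (0 XOR 0)) -> 1
  row 27 [11011]: ((NOT 1 OR (0 AND 1)) XOR (1 XOR 1)) -> 0
  row 28 [11100]: ((NOT 0 OR (1 AND 1)) XOR (0 XOR 0)) -> 1
  row 29 [11101]: ((NOT 1 OR (1 AND 1)) XOR (1 XOR 1)) -> 1
  row 30 [11110]: ((NOT 0 OR (1 AND 1)) XOR (0 XOR 0)) -> 1
  row 31 [11111]: ((NOT 1 OR (1 AND 1)) XOR (1 XOR 1)) -> 1
Full result column, 8 rows per line (x1,x2 fixed per line; x3,x4,x5 runs 000..111 left to right):
  rows 0-7 [x1,x2=00]: 10101010  (ones: 4)
  rows 8-15 [x1,x2=01]: 10101010  (ones: 4)
  rows 16-23 [x1,x2=10]: 10101111  (ones: 6)
  rows 24-31 [x1,x2=11]: 10101111  (ones: 6)
Count of 1-rows = 4+4+6+6 = 20

20


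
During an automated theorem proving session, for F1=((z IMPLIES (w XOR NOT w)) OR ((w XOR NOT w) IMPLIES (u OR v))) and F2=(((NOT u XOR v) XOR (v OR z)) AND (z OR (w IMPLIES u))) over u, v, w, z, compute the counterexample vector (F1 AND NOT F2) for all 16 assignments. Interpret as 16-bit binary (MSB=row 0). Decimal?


F1 = ((z IMPLIES (w XOR NOT w)) OR ((w XOR NOT w) IMPLIES (u OR v)))
F2 = (((NOT u XOR v) XOR (v OR z)) AND (z OR (w IMPLIES u)))
Counterexample to F1=>F2 is where F1=1 and F2=0.
Evaluate each row (bits = u,v,w,z, MSB first):
  row 0 [0000]: F1=1 F2=1 -> F1&~F2 -> 0
  row 1 [0001]: F1=1 F2=0 -> F1&~F2 -> 1
  row 2 [0010]: F1=1 F2=0 -> F1&~F2 -> 1
  row 3 [0011]: F1=1 F2=0 -> F1&~F2 -> 1
  row 4 [0100]: F1=1 F2=1 -> F1&~F2 -> 0
  row 5 [0101]: F1=1 F2=1 -> F1&~F2 -> 0
  row 6 [0110]: F1=1 F2=0 -> F1&~F2 -> 1
  row 7 [0111]: F1=1 F2=1 -> F1&~F2 -> 0
  row 8 [1000]: F1=1 F2=0 -> F1&~F2 -> 1
  row 9 [1001]: F1=1 F2=1 -> F1&~F2 -> 0
  row 10 [1010]: F1=1 F2=0 -> F1&~F2 -> 1
  row 11 [1011]: F1=1 F2=1 -> F1&~F2 -> 0
  row 12 [1100]: F1=1 F2=0 -> F1&~F2 -> 1
  row 13 [1101]: F1=1 F2=0 -> F1&~F2 -> 1
  row 14 [1110]: F1=1 F2=0 -> F1&~F2 -> 1
  row 15 [1111]: F1=1 F2=0 -> F1&~F2 -> 1
Full result column, 4 rows per line (u,v fixed per line; w,z runs 00..11 left to right):
  rows 0-3 [u,v=00]: 0111  = hex 7
  rows 4-7 [u,v=01]: 0010  = hex 2
  rows 8-11 [u,v=10]: 1010  = hex A
  rows 12-15 [u,v=11]: 1111  = hex F
Counterexample vector (row 0 .. row 15) = 0111001010101111
Output column grouped in 4s = 0111 0010 1010 1111 = 0x72AF
Convert to decimal digit by digit (value = value*16 + digit):
  7 -> 7
  7*16 + 2 = 114
  114*16 + 10 (A) = 1834
  1834*16 + 15 (F) = 29359
Decimal = 29359

29359


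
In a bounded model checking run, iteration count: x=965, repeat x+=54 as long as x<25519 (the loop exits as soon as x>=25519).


Step 1: x goes from 965 toward 25519 by 54; the body runs while x<25519, so iterations = ceil((bound-start)/step)
Step 2: Distance=24554
Step 3: ceil(24554/54)=455

455


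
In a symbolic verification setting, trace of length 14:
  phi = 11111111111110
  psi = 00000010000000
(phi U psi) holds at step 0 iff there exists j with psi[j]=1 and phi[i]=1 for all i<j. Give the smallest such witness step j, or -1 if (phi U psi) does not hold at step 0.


(phi U psi) at 0: need smallest j with psi[j]=1 and phi[i]=1 for all i in [0,j).
Scan from step 0:
  step 0: phi=1, psi=0 -> continue
  step 1: phi=1, psi=0 -> continue
  step 2: phi=1, psi=0 -> continue
  step 3: phi=1, psi=0 -> continue
  step 6: psi=1 and phi held for [0,6) -> witness found
Witness step = 6

6


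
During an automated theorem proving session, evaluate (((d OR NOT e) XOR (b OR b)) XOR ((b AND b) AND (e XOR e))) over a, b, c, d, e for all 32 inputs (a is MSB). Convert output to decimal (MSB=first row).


Formula: (((d OR NOT e) XOR (b OR b)) XOR ((b AND b) AND (e XOR e))) over a, b, c, d, e (32 rows)
Evaluate each row (bits = a,b,c,d,e, MSB first):
  row 0 [00000]: (((0 OR NOT 0) XOR (0 OR 0)) XOR ((0 AND 0) AND (0 XOR 0))) -> 1
  row 1 [00001]: (((0 OR NOT 1) XOR (0 OR 0)) XOR ((0 AND 0) AND (1 XOR 1))) -> 0
  row 2 [00010]: (((1 OR NOT 0) XOR (0 OR 0)) XOR ((0 AND 0) AND (0 XOR 0))) -> 1
  row 3 [00011]: (((1 OR NOT 1) XOR (0 OR 0)) XOR ((0 AND 0) AND (1 XOR 1))) -> 1
  row 4 [00100]: (((0 OR NOT 0) XOR (0 OR 0)) XOR ((0 AND 0) AND (0 XOR 0))) -> 1
  row 5 [00101]: (((0 OR NOT 1) XOR (0 OR 0)) XOR ((0 AND 0) AND (1 XOR 1))) -> 0
  row 6 [00110]: (((1 OR NOT 0) XOR (0 OR 0)) XOR ((0 AND 0) AND (0 XOR 0))) -> 1
  row 7 [00111]: (((1 OR NOT 1) XOR (0 OR 0)) XOR ((0 AND 0) AND (1 XOR 1))) -> 1
  row 8 [01000]: (((0 OR NOT 0) XOR (1 OR 1)) XOR ((1 AND 1) AND (0 XOR 0))) -> 0
  row 9 [01001]: (((0 OR NOT 1) XOR (1 OR 1)) XOR ((1 AND 1) AND (1 XOR 1))) -> 1
  row 10 [01010]: (((1 OR NOT 0) XOR (1 OR 1)) XOR ((1 AND 1) AND (0 XOR 0))) -> 0
  row 11 [01011]: (((1 OR NOT 1) XOR (1 OR 1)) XOR ((1 AND 1) AND (1 XOR 1))) -> 0
  row 12 [01100]: (((0 OR NOT 0) XOR (1 OR 1)) XOR ((1 AND 1) AND (0 XOR 0))) -> 0
  row 13 [01101]: (((0 OR NOT 1) XOR (1 OR 1)) XOR ((1 AND 1) AND (1 XOR 1))) -> 1
  row 14 [01110]: (((1 OR NOT 0) XOR (1 OR 1)) XOR ((1 AND 1) AND (0 XOR 0))) -> 0
  row 15 [01111]: (((1 OR NOT 1) XOR (1 OR 1)) XOR ((1 AND 1) AND (1 XOR 1))) -> 0
  row 16 [10000]: (((0 OR NOT 0) XOR (0 OR 0)) XOR ((0 AND 0) AND (0 XOR 0))) -> 1
  row 17 [10001]: (((0 OR NOT 1) XOR (0 OR 0)) XOR ((0 AND 0) AND (1 XOR 1))) -> 0
  row 18 [10010]: (((1 OR NOT 0) XOR (0 OR 0)) XOR ((0 AND 0) AND (0 XOR 0))) -> 1
  row 19 [10011]: (((1 OR NOT 1) XOR (0 OR 0)) XOR ((0 AND 0) AND (1 XOR 1))) -> 1
  row 20 [10100]: (((0 OR NOT 0) XOR (0 OR 0)) XOR ((0 AND 0) AND (0 XOR 0))) -> 1
  row 21 [10101]: (((0 OR NOT 1) XOR (0 OR 0)) XOR ((0 AND 0) AND (1 XOR 1))) -> 0
  row 22 [10110]: (((1 OR NOT 0) XOR (0 OR 0)) XOR ((0 AND 0) AND (0 XOR 0))) -> 1
  row 23 [10111]: (((1 OR NOT 1) XOR (0 OR 0)) XOR ((0 AND 0) AND (1 XOR 1))) -> 1
  row 24 [11000]: (((0 OR NOT 0) XOR (1 OR 1)) XOR ((1 AND 1) AND (0 XOR 0))) -> 0
  row 25 [11001]: (((0 OR NOT 1) XOR (1 OR 1)) XOR ((1 AND 1) AND (1 XOR 1))) -> 1
  row 26 [11010]: (((1 OR NOT 0) XOR (1 OR 1)) XOR ((1 AND 1) AND (0 XOR 0))) -> 0
  row 27 [11011]: (((1 OR NOT 1) XOR (1 OR 1)) XOR ((1 AND 1) AND (1 XOR 1))) -> 0
  row 28 [11100]: (((0 OR NOT 0) XOR (1 OR 1)) XOR ((1 AND 1) AND (0 XOR 0))) -> 0
  row 29 [11101]: (((0 OR NOT 1) XOR (1 OR 1)) XOR ((1 AND 1) AND (1 XOR 1))) -> 1
  row 30 [11110]: (((1 OR NOT 0) XOR (1 OR 1)) XOR ((1 AND 1) AND (0 XOR 0))) -> 0
  row 31 [11111]: (((1 OR NOT 1) XOR (1 OR 1)) XOR ((1 AND 1) AND (1 XOR 1))) -> 0
Full result column, 4 rows per line (a,b,c fixed per line; d,e runs 00..11 left to right):
  rows 0-3 [a,b,c=000]: 1011  = hex B
  rows 4-7 [a,b,c=001]: 1011  = hex B
  rows 8-11 [a,b,c=010]: 0100  = hex 4
  rows 12-15 [a,b,c=011]: 0100  = hex 4
  rows 16-19 [a,b,c=100]: 1011  = hex B
  rows 20-23 [a,b,c=101]: 1011  = hex B
  rows 24-27 [a,b,c=110]: 0100  = hex 4
  rows 28-31 [a,b,c=111]: 0100  = hex 4
Output column (row 0 .. row 31) = 10111011010001001011101101000100
Output column grouped in 4s = 1011 1011 0100 0100 1011 1011 0100 0100 = 0xBB44BB44
Convert to decimal digit by digit (value = value*16 + digit):
  B -> 11
  11*16 + 11 (B) = 187
  187*16 + 4 = 2996
  2996*16 + 4 = 47940
  47940*16 + 11 (B) = 767051
  767051*16 + 11 (B) = 12272827
  12272827*16 + 4 = 196365236
  196365236*16 + 4 = 3141843780
Decimal = 3141843780

3141843780


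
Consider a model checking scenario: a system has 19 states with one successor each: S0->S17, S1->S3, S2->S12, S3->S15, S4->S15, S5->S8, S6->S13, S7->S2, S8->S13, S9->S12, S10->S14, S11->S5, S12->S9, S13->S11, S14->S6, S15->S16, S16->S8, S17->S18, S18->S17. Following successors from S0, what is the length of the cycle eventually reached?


Trace from S0 until a state repeats:
  S0 -> S17 -> S18 -> S17
S17 first seen at step 1, revisited at step 3.
Cycle length = 3 - 1 = 2

2


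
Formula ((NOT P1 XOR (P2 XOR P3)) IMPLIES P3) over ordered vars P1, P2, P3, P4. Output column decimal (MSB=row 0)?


Formula: ((NOT P1 XOR (P2 XOR P3)) IMPLIES P3) over P1, P2, P3, P4 (16 rows)
Evaluate each row (bits = P1,P2,P3,P4, MSB first):
  row 0 [0000]: ((NOT 0 XOR (0 XOR 0)) IMPLIES 0) -> 0
  row 1 [0001]: ((NOT 0 XOR (0 XOR 0)) IMPLIES 0) -> 0
  row 2 [0010]: ((NOT 0 XOR (0 XOR 1)) IMPLIES 1) -> 1
  row 3 [0011]: ((NOT 0 XOR (0 XOR 1)) IMPLIES 1) -> 1
  row 4 [0100]: ((NOT 0 XOR (1 XOR 0)) IMPLIES 0) -> 1
  row 5 [0101]: ((NOT 0 XOR (1 XOR 0)) IMPLIES 0) -> 1
  row 6 [0110]: ((NOT 0 XOR (1 XOR 1)) IMPLIES 1) -> 1
  row 7 [0111]: ((NOT 0 XOR (1 XOR 1)) IMPLIES 1) -> 1
  row 8 [1000]: ((NOT 1 XOR (0 XOR 0)) IMPLIES 0) -> 1
  row 9 [1001]: ((NOT 1 XOR (0 XOR 0)) IMPLIES 0) -> 1
  row 10 [1010]: ((NOT 1 XOR (0 XOR 1)) IMPLIES 1) -> 1
  row 11 [1011]: ((NOT 1 XOR (0 XOR 1)) IMPLIES 1) -> 1
  row 12 [1100]: ((NOT 1 XOR (1 XOR 0)) IMPLIES 0) -> 0
  row 13 [1101]: ((NOT 1 XOR (1 XOR 0)) IMPLIES 0) -> 0
  row 14 [1110]: ((NOT 1 XOR (1 XOR 1)) IMPLIES 1) -> 1
  row 15 [1111]: ((NOT 1 XOR (1 XOR 1)) IMPLIES 1) -> 1
Full result column, 4 rows per line (P1,P2 fixed per line; P3,P4 runs 00..11 left to right):
  rows 0-3 [P1,P2=00]: 0011  = hex 3
  rows 4-7 [P1,P2=01]: 1111  = hex F
  rows 8-11 [P1,P2=10]: 1111  = hex F
  rows 12-15 [P1,P2=11]: 0011  = hex 3
Output column (row 0 .. row 15) = 0011111111110011
Output column grouped in 4s = 0011 1111 1111 0011 = 0x3FF3
Convert to decimal digit by digit (value = value*16 + digit):
  3 -> 3
  3*16 + 15 (F) = 63
  63*16 + 15 (F) = 1023
  1023*16 + 3 = 16371
Decimal = 16371

16371


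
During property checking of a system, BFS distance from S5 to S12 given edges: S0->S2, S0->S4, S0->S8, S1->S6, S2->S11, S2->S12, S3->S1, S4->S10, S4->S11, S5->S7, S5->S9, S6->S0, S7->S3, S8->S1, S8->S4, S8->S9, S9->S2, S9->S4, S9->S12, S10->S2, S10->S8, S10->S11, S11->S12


BFS layer-by-layer from S5:
  dist 0: {S5}
  dist 1: {S7, S9}
  dist 2: {S2, S3, S4, S12}
  -> S12 reached at distance 2
Shortest path length = 2

2


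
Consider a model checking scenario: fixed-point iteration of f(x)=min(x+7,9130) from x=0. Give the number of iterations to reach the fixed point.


Step 1: x=0, cap=9130, increment=7
Step 2: x grows by 7 each step until capped at 9130; fixed point is x=9130
Step 3: iterations = ceil(9130/7) = 1305

1305


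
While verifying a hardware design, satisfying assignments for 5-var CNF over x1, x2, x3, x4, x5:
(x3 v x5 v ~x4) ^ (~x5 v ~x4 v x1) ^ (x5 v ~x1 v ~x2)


CNF with 3 clauses over 5 vars (32 assignments).
An assignment satisfies CNF iff every clause has >=1 true literal.
Check each row (bits = x1,x2,x3,x4,x5; clause T/F shown):
  row 0 [00000]: clauses=TTT -> 1
  row 1 [00001]: clauses=TTT -> 1
  row 2 [00010]: clauses=FTT -> 0
  row 3 [00011]: clauses=TFT -> 0
  row 4 [00100]: clauses=TTT -> 1
  row 5 [00101]: clauses=TTT -> 1
  row 6 [00110]: clauses=TTT -> 1
  row 7 [00111]: clauses=TFT -> 0
  row 8 [01000]: clauses=TTT -> 1
  row 9 [01001]: clauses=TTT -> 1
  row 10 [01010]: clauses=FTT -> 0
  row 11 [01011]: clauses=TFT -> 0
  row 12 [01100]: clauses=TTT -> 1
  row 13 [01101]: clauses=TTT -> 1
  row 14 [01110]: clauses=TTT -> 1
  row 15 [01111]: clauses=TFT -> 0
  row 16 [10000]: clauses=TTT -> 1
  row 17 [10001]: clauses=TTT -> 1
  row 18 [10010]: clauses=FTT -> 0
  row 19 [10011]: clauses=TTT -> 1
  row 20 [10100]: clauses=TTT -> 1
  row 21 [10101]: clauses=TTT -> 1
  row 22 [10110]: clauses=TTT -> 1
  row 23 [10111]: clauses=TTT -> 1
  row 24 [11000]: clauses=TTF -> 0
  row 25 [11001]: clauses=TTT -> 1
  row 26 [11010]: clauses=FTF -> 0
  row 27 [11011]: clauses=TTT -> 1
  row 28 [11100]: clauses=TTF -> 0
  row 29 [11101]: clauses=TTT -> 1
  row 30 [11110]: clauses=TTF -> 0
  row 31 [11111]: clauses=TTT -> 1
Full result column, 8 rows per line (x1,x2 fixed per line; x3,x4,x5 runs 000..111 left to right):
  rows 0-7 [x1,x2=00]: 11001110  (ones: 5)
  rows 8-15 [x1,x2=01]: 11001110  (ones: 5)
  rows 16-23 [x1,x2=10]: 11011111  (ones: 7)
  rows 24-31 [x1,x2=11]: 01010101  (ones: 4)
Satisfying assignments = 5+5+7+4 = 21

21


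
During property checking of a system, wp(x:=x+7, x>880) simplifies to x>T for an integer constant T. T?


Formula: wp(x:=E, P) = P[E/x] (substitute E for x in postcondition)
Step 1: Postcondition: x>880
Step 2: Substitute x+7 for x: x+7>880
Step 3: Solve for x: x > 880-7 = 873

873


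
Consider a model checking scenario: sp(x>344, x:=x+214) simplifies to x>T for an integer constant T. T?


Formula: sp(P, x:=E) = exists old_x. (x = E[old_x/x]) AND P[old_x/x] (old_x is the value of x before the assignment; eliminate old_x by solving x = E[old_x/x] for old_x)
Step 1: Precondition P: x>344, i.e. old_x > 344
Step 2: Assignment gives x = old_x + 214, so old_x = x - 214
Step 3: Substitute into P: x - 214 > 344
Step 4: Simplify: x > 344+214 = 558

558


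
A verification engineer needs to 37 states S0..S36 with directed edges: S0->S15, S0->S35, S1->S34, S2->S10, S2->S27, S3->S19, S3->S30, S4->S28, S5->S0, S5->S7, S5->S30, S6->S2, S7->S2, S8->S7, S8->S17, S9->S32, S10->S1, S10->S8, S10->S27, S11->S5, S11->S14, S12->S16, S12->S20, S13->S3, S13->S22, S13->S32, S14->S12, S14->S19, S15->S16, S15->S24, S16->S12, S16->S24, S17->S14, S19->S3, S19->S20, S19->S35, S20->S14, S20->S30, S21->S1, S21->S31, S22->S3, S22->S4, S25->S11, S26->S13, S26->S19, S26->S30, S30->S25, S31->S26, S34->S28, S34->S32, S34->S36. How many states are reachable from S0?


BFS from S0:
  layer 0: {S0}
  layer 1: {S15, S35}
  layer 2: {S16, S24}
  layer 3: {S12}
  layer 4: {S20}
  layer 5: {S14, S30}
  layer 6: {S19, S25}
  layer 7: {S3, S11}
  layer 8: {S5}
  layer 9: {S7}
  layer 10: {S2}
  layer 11: {S10, S27}
  layer 12: {S1, S8}
  layer 13: {S17, S34}
  layer 14: {S28, S32, S36}
Reachable set: {S0, S1, S2, S3, S5, S7, S8, S10, S11, S12, S14, S15, S16, S17, S19, S20, S24, S25, S27, S28, S30, S32, S34, S35, S36}
Count = 25

25


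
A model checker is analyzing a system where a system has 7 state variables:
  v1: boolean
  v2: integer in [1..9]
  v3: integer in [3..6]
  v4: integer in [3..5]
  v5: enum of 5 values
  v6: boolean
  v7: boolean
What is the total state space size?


State space = product of domain sizes of all variables.
Domain sizes:
  v1 (boolean): 2
  v2 (integer in [1..9]): 9
  v3 (integer in [3..6]): 4
  v4 (integer in [3..5]): 3
  v5 (enum of 5 values): 5
  v6 (boolean): 2
  v7 (boolean): 2
Product = 2 * 9 * 4 * 3 * 5 * 2 * 2 = 4320

4320


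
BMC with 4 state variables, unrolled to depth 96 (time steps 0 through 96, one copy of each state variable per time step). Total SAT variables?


BMC unrolls to depth k, creating one copy of each state var for steps 0..k.
Step count = 96 + 1 = 97 (steps 0 through 96)
Vars per step = 4
Total = 4 * 97 = 388

388


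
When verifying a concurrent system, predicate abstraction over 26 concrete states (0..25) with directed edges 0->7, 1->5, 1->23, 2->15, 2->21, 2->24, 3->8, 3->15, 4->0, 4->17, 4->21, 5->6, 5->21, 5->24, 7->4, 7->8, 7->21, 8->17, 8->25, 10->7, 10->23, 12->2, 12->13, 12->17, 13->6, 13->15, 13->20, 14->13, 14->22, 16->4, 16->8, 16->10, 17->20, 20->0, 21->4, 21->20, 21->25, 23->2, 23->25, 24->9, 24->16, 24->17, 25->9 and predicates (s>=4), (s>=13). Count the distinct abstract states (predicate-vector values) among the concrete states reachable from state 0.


BFS from 0:
Concrete reachable: {0, 4, 7, 8, 9, 17, 20, 21, 25}
Abstract via predicates (s>=4), (s>=13):
  (0,0) <- {0}
  (1,0) <- {4, 7, 8, 9}
  (1,1) <- {17, 20, 21, 25}
Distinct abstract states = 3

3


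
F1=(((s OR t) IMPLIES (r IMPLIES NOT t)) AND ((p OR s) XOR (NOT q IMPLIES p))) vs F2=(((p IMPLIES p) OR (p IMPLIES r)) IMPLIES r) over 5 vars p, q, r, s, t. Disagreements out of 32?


F1 = (((s OR t) IMPLIES (r IMPLIES NOT t)) AND ((p OR s) XOR (NOT q IMPLIES p)))
F2 = (((p IMPLIES p) OR (p IMPLIES r)) IMPLIES r)
Evaluate both on each of 32 rows (bits = p,q,r,s,t):
  row 0 [00000]: F1=0 F2=0 -> 0
  row 1 [00001]: F1=0 F2=0 -> 0
  row 2 [00010]: F1=1 F2=0 (differ) -> 1
  row 3 [00011]: F1=1 F2=0 (differ) -> 1
  row 4 [00100]: F1=0 F2=1 (differ) -> 1
  row 5 [00101]: F1=0 F2=1 (differ) -> 1
  row 6 [00110]: F1=1 F2=1 -> 0
  row 7 [00111]: F1=0 F2=1 (differ) -> 1
  row 8 [01000]: F1=1 F2=0 (differ) -> 1
  row 9 [01001]: F1=1 F2=0 (differ) -> 1
  row 10 [01010]: F1=0 F2=0 -> 0
  row 11 [01011]: F1=0 F2=0 -> 0
  row 12 [01100]: F1=1 F2=1 -> 0
  row 13 [01101]: F1=0 F2=1 (differ) -> 1
  row 14 [01110]: F1=0 F2=1 (differ) -> 1
  row 15 [01111]: F1=0 F2=1 (differ) -> 1
  row 16 [10000]: F1=0 F2=0 -> 0
  row 17 [10001]: F1=0 F2=0 -> 0
  row 18 [10010]: F1=0 F2=0 -> 0
  row 19 [10011]: F1=0 F2=0 -> 0
  row 20 [10100]: F1=0 F2=1 (differ) -> 1
  row 21 [10101]: F1=0 F2=1 (differ) -> 1
  row 22 [10110]: F1=0 F2=1 (differ) -> 1
  row 23 [10111]: F1=0 F2=1 (differ) -> 1
  row 24 [11000]: F1=0 F2=0 -> 0
  row 25 [11001]: F1=0 F2=0 -> 0
  row 26 [11010]: F1=0 F2=0 -> 0
  row 27 [11011]: F1=0 F2=0 -> 0
  row 28 [11100]: F1=0 F2=1 (differ) -> 1
  row 29 [11101]: F1=0 F2=1 (differ) -> 1
  row 30 [11110]: F1=0 F2=1 (differ) -> 1
  row 31 [11111]: F1=0 F2=1 (differ) -> 1
Full result column, 8 rows per line (p,q fixed per line; r,s,t runs 000..111 left to right):
  rows 0-7 [p,q=00]: 00111101  (ones: 5)
  rows 8-15 [p,q=01]: 11000111  (ones: 5)
  rows 16-23 [p,q=10]: 00001111  (ones: 4)
  rows 24-31 [p,q=11]: 00001111  (ones: 4)
Disagreements = 5+5+4+4 = 18

18


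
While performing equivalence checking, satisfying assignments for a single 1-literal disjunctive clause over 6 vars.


Step 1: Total=2^6=64
Step 2: Unsat when all 1 false: 2^5=32
Step 3: Sat=64-32=32

32


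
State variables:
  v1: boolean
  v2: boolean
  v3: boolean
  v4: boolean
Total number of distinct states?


State space = product of domain sizes of all variables.
Domain sizes:
  v1 (boolean): 2
  v2 (boolean): 2
  v3 (boolean): 2
  v4 (boolean): 2
Product = 2 * 2 * 2 * 2 = 16

16


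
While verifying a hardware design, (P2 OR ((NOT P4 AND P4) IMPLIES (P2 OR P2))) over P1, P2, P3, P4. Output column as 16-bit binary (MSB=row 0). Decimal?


Formula: (P2 OR ((NOT P4 AND P4) IMPLIES (P2 OR P2))) over P1, P2, P3, P4 (16 rows)
Evaluate each row (bits = P1,P2,P3,P4, MSB first):
  row 0 [0000]: (0 OR ((NOT 0 AND 0) IMPLIES (0 OR 0))) -> 1
  row 1 [0001]: (0 OR ((NOT 1 AND 1) IMPLIES (0 OR 0))) -> 1
  row 2 [0010]: (0 OR ((NOT 0 AND 0) IMPLIES (0 OR 0))) -> 1
  row 3 [0011]: (0 OR ((NOT 1 AND 1) IMPLIES (0 OR 0))) -> 1
  row 4 [0100]: (1 OR ((NOT 0 AND 0) IMPLIES (1 OR 1))) -> 1
  row 5 [0101]: (1 OR ((NOT 1 AND 1) IMPLIES (1 OR 1))) -> 1
  row 6 [0110]: (1 OR ((NOT 0 AND 0) IMPLIES (1 OR 1))) -> 1
  row 7 [0111]: (1 OR ((NOT 1 AND 1) IMPLIES (1 OR 1))) -> 1
  row 8 [1000]: (0 OR ((NOT 0 AND 0) IMPLIES (0 OR 0))) -> 1
  row 9 [1001]: (0 OR ((NOT 1 AND 1) IMPLIES (0 OR 0))) -> 1
  row 10 [1010]: (0 OR ((NOT 0 AND 0) IMPLIES (0 OR 0))) -> 1
  row 11 [1011]: (0 OR ((NOT 1 AND 1) IMPLIES (0 OR 0))) -> 1
  row 12 [1100]: (1 OR ((NOT 0 AND 0) IMPLIES (1 OR 1))) -> 1
  row 13 [1101]: (1 OR ((NOT 1 AND 1) IMPLIES (1 OR 1))) -> 1
  row 14 [1110]: (1 OR ((NOT 0 AND 0) IMPLIES (1 OR 1))) -> 1
  row 15 [1111]: (1 OR ((NOT 1 AND 1) IMPLIES (1 OR 1))) -> 1
Full result column, 4 rows per line (P1,P2 fixed per line; P3,P4 runs 00..11 left to right):
  rows 0-3 [P1,P2=00]: 1111  = hex F
  rows 4-7 [P1,P2=01]: 1111  = hex F
  rows 8-11 [P1,P2=10]: 1111  = hex F
  rows 12-15 [P1,P2=11]: 1111  = hex F
Output column (row 0 .. row 15) = 1111111111111111
Output column grouped in 4s = 1111 1111 1111 1111 = 0xFFFF
Convert to decimal digit by digit (value = value*16 + digit):
  F -> 15
  15*16 + 15 (F) = 255
  255*16 + 15 (F) = 4095
  4095*16 + 15 (F) = 65535
Decimal = 65535

65535


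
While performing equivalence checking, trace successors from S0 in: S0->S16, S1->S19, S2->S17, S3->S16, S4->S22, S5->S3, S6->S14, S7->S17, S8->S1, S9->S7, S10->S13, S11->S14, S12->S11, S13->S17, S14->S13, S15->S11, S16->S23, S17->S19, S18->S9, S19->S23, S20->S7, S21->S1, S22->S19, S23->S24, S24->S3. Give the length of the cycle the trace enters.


Trace from S0 until a state repeats:
  S0 -> S16 -> S23 -> S24 -> S3 -> S16
S16 first seen at step 1, revisited at step 5.
Cycle length = 5 - 1 = 4

4


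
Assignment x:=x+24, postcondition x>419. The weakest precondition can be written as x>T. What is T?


Formula: wp(x:=E, P) = P[E/x] (substitute E for x in postcondition)
Step 1: Postcondition: x>419
Step 2: Substitute x+24 for x: x+24>419
Step 3: Solve for x: x > 419-24 = 395

395


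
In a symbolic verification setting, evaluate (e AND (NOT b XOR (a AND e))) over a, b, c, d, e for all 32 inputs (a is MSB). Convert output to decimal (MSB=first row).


Formula: (e AND (NOT b XOR (a AND e))) over a, b, c, d, e (32 rows)
Evaluate each row (bits = a,b,c,d,e, MSB first):
  row 0 [00000]: (0 AND (NOT 0 XOR (0 AND 0))) -> 0
  row 1 [00001]: (1 AND (NOT 0 XOR (0 AND 1))) -> 1
  row 2 [00010]: (0 AND (NOT 0 XOR (0 AND 0))) -> 0
  row 3 [00011]: (1 AND (NOT 0 XOR (0 AND 1))) -> 1
  row 4 [00100]: (0 AND (NOT 0 XOR (0 AND 0))) -> 0
  row 5 [00101]: (1 AND (NOT 0 XOR (0 AND 1))) -> 1
  row 6 [00110]: (0 AND (NOT 0 XOR (0 AND 0))) -> 0
  row 7 [00111]: (1 AND (NOT 0 XOR (0 AND 1))) -> 1
  row 8 [01000]: (0 AND (NOT 1 XOR (0 AND 0))) -> 0
  row 9 [01001]: (1 AND (NOT 1 XOR (0 AND 1))) -> 0
  row 10 [01010]: (0 AND (NOT 1 XOR (0 AND 0))) -> 0
  row 11 [01011]: (1 AND (NOT 1 XOR (0 AND 1))) -> 0
  row 12 [01100]: (0 AND (NOT 1 XOR (0 AND 0))) -> 0
  row 13 [01101]: (1 AND (NOT 1 XOR (0 AND 1))) -> 0
  row 14 [01110]: (0 AND (NOT 1 XOR (0 AND 0))) -> 0
  row 15 [01111]: (1 AND (NOT 1 XOR (0 AND 1))) -> 0
  row 16 [10000]: (0 AND (NOT 0 XOR (1 AND 0))) -> 0
  row 17 [10001]: (1 AND (NOT 0 XOR (1 AND 1))) -> 0
  row 18 [10010]: (0 AND (NOT 0 XOR (1 AND 0))) -> 0
  row 19 [10011]: (1 AND (NOT 0 XOR (1 AND 1))) -> 0
  row 20 [10100]: (0 AND (NOT 0 XOR (1 AND 0))) -> 0
  row 21 [10101]: (1 AND (NOT 0 XOR (1 AND 1))) -> 0
  row 22 [10110]: (0 AND (NOT 0 XOR (1 AND 0))) -> 0
  row 23 [10111]: (1 AND (NOT 0 XOR (1 AND 1))) -> 0
  row 24 [11000]: (0 AND (NOT 1 XOR (1 AND 0))) -> 0
  row 25 [11001]: (1 AND (NOT 1 XOR (1 AND 1))) -> 1
  row 26 [11010]: (0 AND (NOT 1 XOR (1 AND 0))) -> 0
  row 27 [11011]: (1 AND (NOT 1 XOR (1 AND 1))) -> 1
  row 28 [11100]: (0 AND (NOT 1 XOR (1 AND 0))) -> 0
  row 29 [11101]: (1 AND (NOT 1 XOR (1 AND 1))) -> 1
  row 30 [11110]: (0 AND (NOT 1 XOR (1 AND 0))) -> 0
  row 31 [11111]: (1 AND (NOT 1 XOR (1 AND 1))) -> 1
Full result column, 4 rows per line (a,b,c fixed per line; d,e runs 00..11 left to right):
  rows 0-3 [a,b,c=000]: 0101  = hex 5
  rows 4-7 [a,b,c=001]: 0101  = hex 5
  rows 8-11 [a,b,c=010]: 0000  = hex 0
  rows 12-15 [a,b,c=011]: 0000  = hex 0
  rows 16-19 [a,b,c=100]: 0000  = hex 0
  rows 20-23 [a,b,c=101]: 0000  = hex 0
  rows 24-27 [a,b,c=110]: 0101  = hex 5
  rows 28-31 [a,b,c=111]: 0101  = hex 5
Output column (row 0 .. row 31) = 01010101000000000000000001010101
Output column grouped in 4s = 0101 0101 0000 0000 0000 0000 0101 0101 = 0x55000055
Convert to decimal digit by digit (value = value*16 + digit):
  5 -> 5
  5*16 + 5 = 85
  85*16 + 0 = 1360
  1360*16 + 0 = 21760
  21760*16 + 0 = 348160
  348160*16 + 0 = 5570560
  5570560*16 + 5 = 89128965
  89128965*16 + 5 = 1426063445
Decimal = 1426063445

1426063445
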